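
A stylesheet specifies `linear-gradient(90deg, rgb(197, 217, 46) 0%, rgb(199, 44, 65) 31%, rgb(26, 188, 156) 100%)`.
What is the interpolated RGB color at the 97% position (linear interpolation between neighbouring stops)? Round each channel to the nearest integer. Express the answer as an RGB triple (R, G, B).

97% lies between the 31% and 100% stops, so the local fraction is t = (97 − 31)/(100 − 31) = 66/69 ≈ 0.9565.
R = 199 + 0.9565 × (26 − 199) = 33.525 → 34
G = 44 + 0.9565 × (188 − 44) = 181.736 → 182
B = 65 + 0.9565 × (156 − 65) = 152.041 → 152

(34, 182, 152)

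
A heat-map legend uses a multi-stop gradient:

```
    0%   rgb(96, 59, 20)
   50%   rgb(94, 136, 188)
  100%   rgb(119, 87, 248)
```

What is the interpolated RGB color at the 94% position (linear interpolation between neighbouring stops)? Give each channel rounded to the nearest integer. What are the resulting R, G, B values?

94% lies between the 50% and 100% stops, so the local fraction is t = (94 − 50)/(100 − 50) = 44/50 ≈ 0.88.
R = 94 + 0.88 × (119 − 94) = 116 → 116
G = 136 + 0.88 × (87 − 136) = 92.88 → 93
B = 188 + 0.88 × (248 − 188) = 240.8 → 241

(116, 93, 241)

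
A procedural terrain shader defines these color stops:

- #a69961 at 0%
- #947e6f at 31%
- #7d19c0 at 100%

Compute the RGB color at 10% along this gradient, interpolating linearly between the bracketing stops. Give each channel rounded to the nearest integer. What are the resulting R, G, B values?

(160, 144, 102)

10% lies between the 0% and 31% stops, so the local fraction is t = (10 − 0)/(31 − 0) = 10/31 ≈ 0.3226.
#a69961 → (166, 153, 97); #947e6f → (148, 126, 111).
R = 166 + 0.3226 × (148 − 166) = 160.193 → 160
G = 153 + 0.3226 × (126 − 153) = 144.29 → 144
B = 97 + 0.3226 × (111 − 97) = 101.516 → 102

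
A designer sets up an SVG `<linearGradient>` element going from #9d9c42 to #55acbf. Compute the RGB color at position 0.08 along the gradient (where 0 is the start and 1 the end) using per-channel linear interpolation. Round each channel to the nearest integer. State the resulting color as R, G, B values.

#9d9c42 → (157, 156, 66); #55acbf → (85, 172, 191).
R = 157 + 0.08 × (85 − 157) = 157 + 0.08 × -72 = 151.24 → 151
G = 156 + 0.08 × (172 − 156) = 156 + 0.08 × 16 = 157.28 → 157
B = 66 + 0.08 × (191 − 66) = 66 + 0.08 × 125 = 76 → 76

(151, 157, 76)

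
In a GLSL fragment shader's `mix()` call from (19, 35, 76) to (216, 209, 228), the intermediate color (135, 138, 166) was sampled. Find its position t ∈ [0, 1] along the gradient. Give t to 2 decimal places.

Invert the lerp on the R channel (largest span, 197): t = (135 − 19) / (216 − 19) = 116/197 = 0.58883.
Check on G: (138 − 35)/(209 − 35) = 0.592 ✓

0.59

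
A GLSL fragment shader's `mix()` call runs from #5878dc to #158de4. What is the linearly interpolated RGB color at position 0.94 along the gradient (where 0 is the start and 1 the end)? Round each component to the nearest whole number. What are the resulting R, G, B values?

#5878dc → (88, 120, 220); #158de4 → (21, 141, 228).
R = 88 + 0.94 × (21 − 88) = 88 + 0.94 × -67 = 25.02 → 25
G = 120 + 0.94 × (141 − 120) = 120 + 0.94 × 21 = 139.74 → 140
B = 220 + 0.94 × (228 − 220) = 220 + 0.94 × 8 = 227.52 → 228

(25, 140, 228)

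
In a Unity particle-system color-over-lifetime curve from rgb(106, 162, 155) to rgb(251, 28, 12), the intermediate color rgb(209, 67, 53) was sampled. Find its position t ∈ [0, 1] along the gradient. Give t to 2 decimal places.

0.71

Invert the lerp on the R channel (largest span, 145): t = (209 − 106) / (251 − 106) = 103/145 = 0.71034.
Check on G: (67 − 162)/(28 − 162) = 0.709 ✓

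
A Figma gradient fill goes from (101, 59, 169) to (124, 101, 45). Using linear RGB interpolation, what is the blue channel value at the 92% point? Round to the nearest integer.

B = 169 + 0.92 × (45 − 169) = 54.92 → 55

55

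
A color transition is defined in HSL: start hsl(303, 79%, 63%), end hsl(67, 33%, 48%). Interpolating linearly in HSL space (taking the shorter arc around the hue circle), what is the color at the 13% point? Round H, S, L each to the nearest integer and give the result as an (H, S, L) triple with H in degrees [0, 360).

(319, 73, 61)

Hue: 67 − 303 = -236°, but |-236| > 180 so the shorter arc goes the other way: Δh = -236 + 360 = 124°.
H = 303 + 0.13 × (124) = 319.12 → 319°
S = 79 + 0.13 × (33 − 79) = 73.02 → 73%
L = 63 + 0.13 × (48 − 63) = 61.05 → 61%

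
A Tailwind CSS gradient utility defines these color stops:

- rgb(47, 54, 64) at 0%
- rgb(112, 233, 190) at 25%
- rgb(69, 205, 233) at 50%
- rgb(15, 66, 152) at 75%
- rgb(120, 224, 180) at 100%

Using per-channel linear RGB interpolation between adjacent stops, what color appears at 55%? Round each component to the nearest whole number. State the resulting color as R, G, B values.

(58, 177, 217)

55% lies between the 50% and 75% stops, so the local fraction is t = (55 − 50)/(75 − 50) = 5/25 ≈ 0.2.
R = 69 + 0.2 × (15 − 69) = 58.2 → 58
G = 205 + 0.2 × (66 − 205) = 177.2 → 177
B = 233 + 0.2 × (152 − 233) = 216.8 → 217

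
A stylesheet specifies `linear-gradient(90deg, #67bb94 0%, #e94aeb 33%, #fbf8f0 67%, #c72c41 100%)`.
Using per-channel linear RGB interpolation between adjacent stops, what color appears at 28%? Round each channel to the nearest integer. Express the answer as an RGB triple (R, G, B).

(213, 91, 222)

28% lies between the 0% and 33% stops, so the local fraction is t = (28 − 0)/(33 − 0) = 28/33 ≈ 0.8485.
#67bb94 → (103, 187, 148); #e94aeb → (233, 74, 235).
R = 103 + 0.8485 × (233 − 103) = 213.305 → 213
G = 187 + 0.8485 × (74 − 187) = 91.12 → 91
B = 148 + 0.8485 × (235 − 148) = 221.82 → 222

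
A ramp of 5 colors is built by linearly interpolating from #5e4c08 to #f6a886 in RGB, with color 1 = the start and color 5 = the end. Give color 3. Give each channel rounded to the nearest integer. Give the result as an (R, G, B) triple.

With 5 swatches and endpoints inclusive, swatch 3 sits at t = (3 − 1)/(5 − 1) = 2/4 ≈ 0.5.
#5e4c08 → (94, 76, 8); #f6a886 → (246, 168, 134).
R = 94 + 0.5 × (246 − 94) = 170 → 170
G = 76 + 0.5 × (168 − 76) = 122 → 122
B = 8 + 0.5 × (134 − 8) = 71 → 71

(170, 122, 71)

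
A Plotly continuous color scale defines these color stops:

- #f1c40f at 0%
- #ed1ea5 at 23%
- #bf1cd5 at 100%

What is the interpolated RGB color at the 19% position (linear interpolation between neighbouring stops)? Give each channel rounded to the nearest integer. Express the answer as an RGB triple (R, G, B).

(238, 59, 139)

19% lies between the 0% and 23% stops, so the local fraction is t = (19 − 0)/(23 − 0) = 19/23 ≈ 0.8261.
#f1c40f → (241, 196, 15); #ed1ea5 → (237, 30, 165).
R = 241 + 0.8261 × (237 − 241) = 237.696 → 238
G = 196 + 0.8261 × (30 − 196) = 58.867 → 59
B = 15 + 0.8261 × (165 − 15) = 138.915 → 139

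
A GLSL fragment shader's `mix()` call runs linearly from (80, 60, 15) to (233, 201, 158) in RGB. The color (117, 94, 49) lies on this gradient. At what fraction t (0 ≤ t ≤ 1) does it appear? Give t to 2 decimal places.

Invert the lerp on the R channel (largest span, 153): t = (117 − 80) / (233 − 80) = 37/153 = 0.24183.
Check on G: (94 − 60)/(201 − 60) = 0.2411 ✓

0.24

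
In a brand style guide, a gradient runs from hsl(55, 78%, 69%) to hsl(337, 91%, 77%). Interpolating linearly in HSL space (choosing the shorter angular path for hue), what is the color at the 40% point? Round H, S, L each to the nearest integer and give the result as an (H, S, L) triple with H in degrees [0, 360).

Hue: 337 − 55 = 282°, but |282| > 180 so the shorter arc goes the other way: Δh = 282 − 360 = -78°.
H = 55 + 0.4 × (-78) = 23.8 → 24°
S = 78 + 0.4 × (91 − 78) = 83.2 → 83%
L = 69 + 0.4 × (77 − 69) = 72.2 → 72%

(24, 83, 72)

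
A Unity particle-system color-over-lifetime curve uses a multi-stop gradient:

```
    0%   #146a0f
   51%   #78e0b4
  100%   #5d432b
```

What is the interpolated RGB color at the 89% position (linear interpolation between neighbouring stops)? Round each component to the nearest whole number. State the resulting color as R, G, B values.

(99, 102, 74)

89% lies between the 51% and 100% stops, so the local fraction is t = (89 − 51)/(100 − 51) = 38/49 ≈ 0.7755.
#78e0b4 → (120, 224, 180); #5d432b → (93, 67, 43).
R = 120 + 0.7755 × (93 − 120) = 99.061 → 99
G = 224 + 0.7755 × (67 − 224) = 102.247 → 102
B = 180 + 0.7755 × (43 − 180) = 73.757 → 74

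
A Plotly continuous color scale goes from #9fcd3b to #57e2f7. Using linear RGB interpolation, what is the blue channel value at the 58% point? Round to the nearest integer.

168

B₁ = 59 (from #9fcd3b), B₂ = 247 (from #57e2f7).
B = 59 + 0.58 × (247 − 59) = 168.04 → 168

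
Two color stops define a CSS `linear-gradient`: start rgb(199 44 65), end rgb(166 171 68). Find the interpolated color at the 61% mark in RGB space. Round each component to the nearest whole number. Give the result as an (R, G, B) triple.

(179, 121, 67)

61% corresponds to t = 0.61.
R = 199 + 0.61 × (166 − 199) = 199 + 0.61 × -33 = 178.87 → 179
G = 44 + 0.61 × (171 − 44) = 44 + 0.61 × 127 = 121.47 → 121
B = 65 + 0.61 × (68 − 65) = 65 + 0.61 × 3 = 66.83 → 67
So the blended color is (179, 121, 67), about #b37943.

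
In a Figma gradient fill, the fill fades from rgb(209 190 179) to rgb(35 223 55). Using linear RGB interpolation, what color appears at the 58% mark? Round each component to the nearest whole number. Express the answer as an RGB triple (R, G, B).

58% corresponds to t = 0.58.
R = 209 + 0.58 × (35 − 209) = 209 + 0.58 × -174 = 108.08 → 108
G = 190 + 0.58 × (223 − 190) = 190 + 0.58 × 33 = 209.14 → 209
B = 179 + 0.58 × (55 − 179) = 179 + 0.58 × -124 = 107.08 → 107
So the blended color is (108, 209, 107), about #6cd16b.

(108, 209, 107)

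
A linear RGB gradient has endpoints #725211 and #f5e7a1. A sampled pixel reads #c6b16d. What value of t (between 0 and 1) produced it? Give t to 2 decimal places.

Invert the lerp on the G channel (largest span, 149): t = (177 − 82) / (231 − 82) = 95/149 = 0.63758.
Check on R: (198 − 114)/(245 − 114) = 0.6412 ✓

0.64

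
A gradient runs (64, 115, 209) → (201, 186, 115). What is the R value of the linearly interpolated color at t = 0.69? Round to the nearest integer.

R = 64 + 0.69 × (201 − 64) = 158.53 → 159

159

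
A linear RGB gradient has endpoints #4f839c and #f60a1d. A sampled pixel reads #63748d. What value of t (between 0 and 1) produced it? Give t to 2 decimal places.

Invert the lerp on the R channel (largest span, 167): t = (99 − 79) / (246 − 79) = 20/167 = 0.11976.
Check on G: (116 − 131)/(10 − 131) = 0.124 ✓

0.12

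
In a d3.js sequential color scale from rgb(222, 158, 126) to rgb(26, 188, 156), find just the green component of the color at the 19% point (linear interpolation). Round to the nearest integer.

G = 158 + 0.19 × (188 − 158) = 163.7 → 164

164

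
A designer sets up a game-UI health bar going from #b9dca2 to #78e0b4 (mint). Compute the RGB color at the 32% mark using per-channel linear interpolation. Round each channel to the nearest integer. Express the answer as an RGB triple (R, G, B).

#b9dca2 → (185, 220, 162); #78e0b4 → (120, 224, 180).
32% corresponds to t = 0.32.
R = 185 + 0.32 × (120 − 185) = 185 + 0.32 × -65 = 164.2 → 164
G = 220 + 0.32 × (224 − 220) = 220 + 0.32 × 4 = 221.28 → 221
B = 162 + 0.32 × (180 − 162) = 162 + 0.32 × 18 = 167.76 → 168

(164, 221, 168)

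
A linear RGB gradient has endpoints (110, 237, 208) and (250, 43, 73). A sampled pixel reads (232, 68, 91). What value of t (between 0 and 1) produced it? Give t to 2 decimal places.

0.87

Invert the lerp on the G channel (largest span, 194): t = (68 − 237) / (43 − 237) = -169/-194 = 0.87113.
Check on R: (232 − 110)/(250 − 110) = 0.8714 ✓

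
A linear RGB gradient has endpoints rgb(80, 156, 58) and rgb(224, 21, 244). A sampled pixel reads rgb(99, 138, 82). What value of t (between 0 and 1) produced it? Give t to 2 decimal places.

0.13

Invert the lerp on the B channel (largest span, 186): t = (82 − 58) / (244 − 58) = 24/186 = 0.12903.
Check on R: (99 − 80)/(224 − 80) = 0.1319 ✓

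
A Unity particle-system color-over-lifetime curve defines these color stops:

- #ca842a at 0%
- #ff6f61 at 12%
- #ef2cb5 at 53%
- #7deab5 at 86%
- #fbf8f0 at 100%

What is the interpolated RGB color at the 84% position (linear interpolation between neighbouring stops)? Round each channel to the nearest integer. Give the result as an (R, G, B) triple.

84% lies between the 53% and 86% stops, so the local fraction is t = (84 − 53)/(86 − 53) = 31/33 ≈ 0.9394.
#ef2cb5 → (239, 44, 181); #7deab5 → (125, 234, 181).
R = 239 + 0.9394 × (125 − 239) = 131.908 → 132
G = 44 + 0.9394 × (234 − 44) = 222.486 → 222
B = 181 + 0.9394 × (181 − 181) = 181 → 181

(132, 222, 181)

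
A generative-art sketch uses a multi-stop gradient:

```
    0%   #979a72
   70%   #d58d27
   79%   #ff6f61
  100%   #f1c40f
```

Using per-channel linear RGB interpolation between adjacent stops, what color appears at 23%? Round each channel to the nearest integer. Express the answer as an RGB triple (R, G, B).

(171, 150, 89)

23% lies between the 0% and 70% stops, so the local fraction is t = (23 − 0)/(70 − 0) = 23/70 ≈ 0.3286.
#979a72 → (151, 154, 114); #d58d27 → (213, 141, 39).
R = 151 + 0.3286 × (213 − 151) = 171.373 → 171
G = 154 + 0.3286 × (141 − 154) = 149.728 → 150
B = 114 + 0.3286 × (39 − 114) = 89.355 → 89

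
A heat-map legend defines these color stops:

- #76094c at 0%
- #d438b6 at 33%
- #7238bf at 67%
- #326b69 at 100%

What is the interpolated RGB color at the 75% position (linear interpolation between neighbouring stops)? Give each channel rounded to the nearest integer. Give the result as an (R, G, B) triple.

75% lies between the 67% and 100% stops, so the local fraction is t = (75 − 67)/(100 − 67) = 8/33 ≈ 0.2424.
#7238bf → (114, 56, 191); #326b69 → (50, 107, 105).
R = 114 + 0.2424 × (50 − 114) = 98.486 → 98
G = 56 + 0.2424 × (107 − 56) = 68.362 → 68
B = 191 + 0.2424 × (105 − 191) = 170.154 → 170

(98, 68, 170)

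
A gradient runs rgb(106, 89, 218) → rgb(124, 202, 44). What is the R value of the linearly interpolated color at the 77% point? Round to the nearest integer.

120

R = 106 + 0.77 × (124 − 106) = 119.86 → 120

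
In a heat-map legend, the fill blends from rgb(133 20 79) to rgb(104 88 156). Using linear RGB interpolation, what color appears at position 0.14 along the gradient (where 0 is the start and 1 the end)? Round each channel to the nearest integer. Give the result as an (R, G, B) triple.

(129, 30, 90)

R = 133 + 0.14 × (104 − 133) = 133 + 0.14 × -29 = 128.94 → 129
G = 20 + 0.14 × (88 − 20) = 20 + 0.14 × 68 = 29.52 → 30
B = 79 + 0.14 × (156 − 79) = 79 + 0.14 × 77 = 89.78 → 90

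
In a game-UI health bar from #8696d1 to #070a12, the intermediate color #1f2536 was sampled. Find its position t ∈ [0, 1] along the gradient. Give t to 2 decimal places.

0.81

Invert the lerp on the B channel (largest span, 191): t = (54 − 209) / (18 − 209) = -155/-191 = 0.81152.
Check on R: (31 − 134)/(7 − 134) = 0.811 ✓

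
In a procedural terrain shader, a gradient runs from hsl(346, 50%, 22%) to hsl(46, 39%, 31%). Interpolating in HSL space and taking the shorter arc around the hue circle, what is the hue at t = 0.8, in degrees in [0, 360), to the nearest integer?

Hue: 46 − 346 = -300°, but |-300| > 180 so the shorter arc goes the other way: Δh = -300 + 360 = 60°.
H = 346 + 0.8 × (60) = 394 → 394 → 394 mod 360 = 34°

34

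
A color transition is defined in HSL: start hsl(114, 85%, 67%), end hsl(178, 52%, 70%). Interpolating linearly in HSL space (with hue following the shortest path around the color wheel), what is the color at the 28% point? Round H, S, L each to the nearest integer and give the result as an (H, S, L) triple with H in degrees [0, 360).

Hue arc: Δh = 178 − 114 = 64° (|Δh| ≤ 180, already the shorter path).
H = 114 + 0.28 × (64) = 131.92 → 132°
S = 85 + 0.28 × (52 − 85) = 75.76 → 76%
L = 67 + 0.28 × (70 − 67) = 67.84 → 68%

(132, 76, 68)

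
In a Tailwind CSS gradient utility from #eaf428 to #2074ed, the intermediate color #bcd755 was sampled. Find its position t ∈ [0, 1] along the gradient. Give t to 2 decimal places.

Invert the lerp on the R channel (largest span, 202): t = (188 − 234) / (32 − 234) = -46/-202 = 0.22772.
Check on G: (215 − 244)/(116 − 244) = 0.2266 ✓

0.23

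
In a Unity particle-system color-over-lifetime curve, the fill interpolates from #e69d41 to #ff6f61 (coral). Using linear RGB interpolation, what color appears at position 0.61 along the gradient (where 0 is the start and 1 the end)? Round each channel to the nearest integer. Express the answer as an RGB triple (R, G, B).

#e69d41 → (230, 157, 65); #ff6f61 → (255, 111, 97).
R = 230 + 0.61 × (255 − 230) = 230 + 0.61 × 25 = 245.25 → 245
G = 157 + 0.61 × (111 − 157) = 157 + 0.61 × -46 = 128.94 → 129
B = 65 + 0.61 × (97 − 65) = 65 + 0.61 × 32 = 84.52 → 85
So the blended color is (245, 129, 85), about #f58155.

(245, 129, 85)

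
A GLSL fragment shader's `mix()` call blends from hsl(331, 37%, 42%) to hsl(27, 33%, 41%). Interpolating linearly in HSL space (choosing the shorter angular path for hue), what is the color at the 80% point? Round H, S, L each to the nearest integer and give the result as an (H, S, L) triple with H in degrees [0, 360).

(16, 34, 41)

Hue: 27 − 331 = -304°, but |-304| > 180 so the shorter arc goes the other way: Δh = -304 + 360 = 56°.
H = 331 + 0.8 × (56) = 375.8 → 376 → 376 mod 360 = 16°
S = 37 + 0.8 × (33 − 37) = 33.8 → 34%
L = 42 + 0.8 × (41 − 42) = 41.2 → 41%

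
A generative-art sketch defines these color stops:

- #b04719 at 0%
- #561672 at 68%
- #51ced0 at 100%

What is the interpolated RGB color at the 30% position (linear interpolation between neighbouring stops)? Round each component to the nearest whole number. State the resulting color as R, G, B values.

30% lies between the 0% and 68% stops, so the local fraction is t = (30 − 0)/(68 − 0) = 30/68 ≈ 0.4412.
#b04719 → (176, 71, 25); #561672 → (86, 22, 114).
R = 176 + 0.4412 × (86 − 176) = 136.292 → 136
G = 71 + 0.4412 × (22 − 71) = 49.381 → 49
B = 25 + 0.4412 × (114 − 25) = 64.267 → 64

(136, 49, 64)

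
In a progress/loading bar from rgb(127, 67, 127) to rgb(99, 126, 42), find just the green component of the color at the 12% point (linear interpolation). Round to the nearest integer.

74

G = 67 + 0.12 × (126 − 67) = 74.08 → 74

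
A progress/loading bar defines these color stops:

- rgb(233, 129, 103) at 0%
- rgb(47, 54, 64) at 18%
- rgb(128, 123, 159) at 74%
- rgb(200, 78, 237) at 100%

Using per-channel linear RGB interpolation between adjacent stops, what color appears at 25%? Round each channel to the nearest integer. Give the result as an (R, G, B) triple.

(57, 63, 76)

25% lies between the 18% and 74% stops, so the local fraction is t = (25 − 18)/(74 − 18) = 7/56 ≈ 0.125.
R = 47 + 0.125 × (128 − 47) = 57.125 → 57
G = 54 + 0.125 × (123 − 54) = 62.625 → 63
B = 64 + 0.125 × (159 − 64) = 75.875 → 76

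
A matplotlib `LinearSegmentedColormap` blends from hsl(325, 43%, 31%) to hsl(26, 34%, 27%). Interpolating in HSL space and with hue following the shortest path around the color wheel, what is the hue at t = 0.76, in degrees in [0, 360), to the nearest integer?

Hue: 26 − 325 = -299°, but |-299| > 180 so the shorter arc goes the other way: Δh = -299 + 360 = 61°.
H = 325 + 0.76 × (61) = 371.36 → 371 → 371 mod 360 = 11°

11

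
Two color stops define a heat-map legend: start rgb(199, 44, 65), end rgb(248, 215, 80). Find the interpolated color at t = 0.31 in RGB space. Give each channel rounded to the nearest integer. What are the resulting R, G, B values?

(214, 97, 70)

R = 199 + 0.31 × (248 − 199) = 199 + 0.31 × 49 = 214.19 → 214
G = 44 + 0.31 × (215 − 44) = 44 + 0.31 × 171 = 97.01 → 97
B = 65 + 0.31 × (80 − 65) = 65 + 0.31 × 15 = 69.65 → 70
So the blended color is (214, 97, 70), about #d66146.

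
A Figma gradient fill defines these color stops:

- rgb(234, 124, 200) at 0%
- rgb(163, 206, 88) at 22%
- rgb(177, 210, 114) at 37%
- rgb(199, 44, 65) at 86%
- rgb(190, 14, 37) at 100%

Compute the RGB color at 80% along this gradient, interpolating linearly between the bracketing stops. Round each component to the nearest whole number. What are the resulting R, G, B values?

80% lies between the 37% and 86% stops, so the local fraction is t = (80 − 37)/(86 − 37) = 43/49 ≈ 0.8776.
R = 177 + 0.8776 × (199 − 177) = 196.307 → 196
G = 210 + 0.8776 × (44 − 210) = 64.318 → 64
B = 114 + 0.8776 × (65 − 114) = 70.998 → 71

(196, 64, 71)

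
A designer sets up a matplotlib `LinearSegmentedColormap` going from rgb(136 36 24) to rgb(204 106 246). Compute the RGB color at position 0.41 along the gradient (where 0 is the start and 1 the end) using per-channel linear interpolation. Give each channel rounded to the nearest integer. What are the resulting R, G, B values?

R = 136 + 0.41 × (204 − 136) = 136 + 0.41 × 68 = 163.88 → 164
G = 36 + 0.41 × (106 − 36) = 36 + 0.41 × 70 = 64.7 → 65
B = 24 + 0.41 × (246 − 24) = 24 + 0.41 × 222 = 115.02 → 115

(164, 65, 115)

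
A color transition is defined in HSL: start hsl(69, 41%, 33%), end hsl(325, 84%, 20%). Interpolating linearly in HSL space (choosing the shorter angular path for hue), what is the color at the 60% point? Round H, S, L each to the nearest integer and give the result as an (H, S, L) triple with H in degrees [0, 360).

Hue: 325 − 69 = 256°, but |256| > 180 so the shorter arc goes the other way: Δh = 256 − 360 = -104°.
H = 69 + 0.6 × (-104) = 6.6 → 7°
S = 41 + 0.6 × (84 − 41) = 66.8 → 67%
L = 33 + 0.6 × (20 − 33) = 25.2 → 25%

(7, 67, 25)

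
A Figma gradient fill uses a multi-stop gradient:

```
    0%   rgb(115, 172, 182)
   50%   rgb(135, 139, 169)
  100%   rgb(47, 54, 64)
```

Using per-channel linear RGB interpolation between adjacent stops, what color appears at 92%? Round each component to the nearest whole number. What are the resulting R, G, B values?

92% lies between the 50% and 100% stops, so the local fraction is t = (92 − 50)/(100 − 50) = 42/50 ≈ 0.84.
R = 135 + 0.84 × (47 − 135) = 61.08 → 61
G = 139 + 0.84 × (54 − 139) = 67.6 → 68
B = 169 + 0.84 × (64 − 169) = 80.8 → 81

(61, 68, 81)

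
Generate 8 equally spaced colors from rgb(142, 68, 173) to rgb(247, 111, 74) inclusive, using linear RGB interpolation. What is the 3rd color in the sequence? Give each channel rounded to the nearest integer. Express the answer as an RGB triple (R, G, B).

(172, 80, 145)

With 8 swatches and endpoints inclusive, swatch 3 sits at t = (3 − 1)/(8 − 1) = 2/7 ≈ 0.2857.
R = 142 + 0.2857 × (247 − 142) = 171.999 → 172
G = 68 + 0.2857 × (111 − 68) = 80.285 → 80
B = 173 + 0.2857 × (74 − 173) = 144.716 → 145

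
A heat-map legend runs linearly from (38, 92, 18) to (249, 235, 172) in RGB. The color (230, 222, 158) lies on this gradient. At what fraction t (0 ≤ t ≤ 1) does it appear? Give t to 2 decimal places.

0.91

Invert the lerp on the R channel (largest span, 211): t = (230 − 38) / (249 − 38) = 192/211 = 0.90995.
Check on G: (222 − 92)/(235 − 92) = 0.9091 ✓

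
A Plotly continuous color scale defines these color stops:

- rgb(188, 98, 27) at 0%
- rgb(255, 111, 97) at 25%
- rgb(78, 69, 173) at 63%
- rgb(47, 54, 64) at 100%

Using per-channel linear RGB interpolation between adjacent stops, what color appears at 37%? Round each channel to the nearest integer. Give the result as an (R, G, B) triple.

(199, 98, 121)

37% lies between the 25% and 63% stops, so the local fraction is t = (37 − 25)/(63 − 25) = 12/38 ≈ 0.3158.
R = 255 + 0.3158 × (78 − 255) = 199.103 → 199
G = 111 + 0.3158 × (69 − 111) = 97.736 → 98
B = 97 + 0.3158 × (173 − 97) = 121.001 → 121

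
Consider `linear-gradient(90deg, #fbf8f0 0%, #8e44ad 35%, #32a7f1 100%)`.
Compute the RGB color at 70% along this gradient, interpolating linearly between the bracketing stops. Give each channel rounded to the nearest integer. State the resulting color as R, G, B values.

70% lies between the 35% and 100% stops, so the local fraction is t = (70 − 35)/(100 − 35) = 35/65 ≈ 0.5385.
#8e44ad → (142, 68, 173); #32a7f1 → (50, 167, 241).
R = 142 + 0.5385 × (50 − 142) = 92.458 → 92
G = 68 + 0.5385 × (167 − 68) = 121.311 → 121
B = 173 + 0.5385 × (241 − 173) = 209.618 → 210

(92, 121, 210)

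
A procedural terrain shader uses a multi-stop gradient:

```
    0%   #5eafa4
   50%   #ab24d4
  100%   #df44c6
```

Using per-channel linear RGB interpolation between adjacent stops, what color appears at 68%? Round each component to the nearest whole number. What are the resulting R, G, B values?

68% lies between the 50% and 100% stops, so the local fraction is t = (68 − 50)/(100 − 50) = 18/50 ≈ 0.36.
#ab24d4 → (171, 36, 212); #df44c6 → (223, 68, 198).
R = 171 + 0.36 × (223 − 171) = 189.72 → 190
G = 36 + 0.36 × (68 − 36) = 47.52 → 48
B = 212 + 0.36 × (198 − 212) = 206.96 → 207

(190, 48, 207)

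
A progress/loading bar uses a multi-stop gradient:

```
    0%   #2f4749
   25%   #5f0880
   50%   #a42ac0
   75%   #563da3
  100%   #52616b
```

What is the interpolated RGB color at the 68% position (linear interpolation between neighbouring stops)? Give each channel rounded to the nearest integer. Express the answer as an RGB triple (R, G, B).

(108, 56, 171)

68% lies between the 50% and 75% stops, so the local fraction is t = (68 − 50)/(75 − 50) = 18/25 ≈ 0.72.
#a42ac0 → (164, 42, 192); #563da3 → (86, 61, 163).
R = 164 + 0.72 × (86 − 164) = 107.84 → 108
G = 42 + 0.72 × (61 − 42) = 55.68 → 56
B = 192 + 0.72 × (163 − 192) = 171.12 → 171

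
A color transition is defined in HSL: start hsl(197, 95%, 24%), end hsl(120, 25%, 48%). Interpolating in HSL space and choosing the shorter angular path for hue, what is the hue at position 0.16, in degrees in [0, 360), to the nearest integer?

185

Hue arc: Δh = 120 − 197 = -77° (|Δh| ≤ 180, already the shorter path).
H = 197 + 0.16 × (-77) = 184.68 → 185°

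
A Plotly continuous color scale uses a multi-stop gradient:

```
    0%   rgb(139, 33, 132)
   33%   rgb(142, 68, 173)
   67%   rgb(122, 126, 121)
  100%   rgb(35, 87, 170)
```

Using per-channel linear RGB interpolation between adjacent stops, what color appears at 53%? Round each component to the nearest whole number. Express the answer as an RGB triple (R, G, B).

(130, 102, 142)

53% lies between the 33% and 67% stops, so the local fraction is t = (53 − 33)/(67 − 33) = 20/34 ≈ 0.5882.
R = 142 + 0.5882 × (122 − 142) = 130.236 → 130
G = 68 + 0.5882 × (126 − 68) = 102.116 → 102
B = 173 + 0.5882 × (121 − 173) = 142.414 → 142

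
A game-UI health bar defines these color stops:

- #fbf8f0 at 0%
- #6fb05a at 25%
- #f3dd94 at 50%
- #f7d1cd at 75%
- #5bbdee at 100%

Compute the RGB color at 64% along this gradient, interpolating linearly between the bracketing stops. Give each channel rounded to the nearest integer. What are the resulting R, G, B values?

64% lies between the 50% and 75% stops, so the local fraction is t = (64 − 50)/(75 − 50) = 14/25 ≈ 0.56.
#f3dd94 → (243, 221, 148); #f7d1cd → (247, 209, 205).
R = 243 + 0.56 × (247 − 243) = 245.24 → 245
G = 221 + 0.56 × (209 − 221) = 214.28 → 214
B = 148 + 0.56 × (205 − 148) = 179.92 → 180

(245, 214, 180)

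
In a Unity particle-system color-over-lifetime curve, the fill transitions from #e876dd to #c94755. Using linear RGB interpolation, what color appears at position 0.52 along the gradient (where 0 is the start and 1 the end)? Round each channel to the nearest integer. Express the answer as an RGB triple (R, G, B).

(216, 94, 150)

#e876dd → (232, 118, 221); #c94755 → (201, 71, 85).
R = 232 + 0.52 × (201 − 232) = 232 + 0.52 × -31 = 215.88 → 216
G = 118 + 0.52 × (71 − 118) = 118 + 0.52 × -47 = 93.56 → 94
B = 221 + 0.52 × (85 − 221) = 221 + 0.52 × -136 = 150.28 → 150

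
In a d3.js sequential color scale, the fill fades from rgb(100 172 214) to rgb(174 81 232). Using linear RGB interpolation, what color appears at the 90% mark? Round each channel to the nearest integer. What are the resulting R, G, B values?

90% corresponds to t = 0.9.
R = 100 + 0.9 × (174 − 100) = 100 + 0.9 × 74 = 166.6 → 167
G = 172 + 0.9 × (81 − 172) = 172 + 0.9 × -91 = 90.1 → 90
B = 214 + 0.9 × (232 − 214) = 214 + 0.9 × 18 = 230.2 → 230
So the blended color is (167, 90, 230), about #a75ae6.

(167, 90, 230)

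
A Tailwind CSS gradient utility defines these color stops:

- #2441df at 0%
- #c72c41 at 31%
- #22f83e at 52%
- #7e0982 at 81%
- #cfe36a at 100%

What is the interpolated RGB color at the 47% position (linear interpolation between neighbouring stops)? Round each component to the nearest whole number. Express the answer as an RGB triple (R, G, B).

(73, 199, 63)

47% lies between the 31% and 52% stops, so the local fraction is t = (47 − 31)/(52 − 31) = 16/21 ≈ 0.7619.
#c72c41 → (199, 44, 65); #22f83e → (34, 248, 62).
R = 199 + 0.7619 × (34 − 199) = 73.286 → 73
G = 44 + 0.7619 × (248 − 44) = 199.428 → 199
B = 65 + 0.7619 × (62 − 65) = 62.714 → 63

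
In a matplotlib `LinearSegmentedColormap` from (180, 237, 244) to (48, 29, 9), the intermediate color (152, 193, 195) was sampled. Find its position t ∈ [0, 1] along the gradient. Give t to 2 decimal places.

Invert the lerp on the B channel (largest span, 235): t = (195 − 244) / (9 − 244) = -49/-235 = 0.20851.
Check on R: (152 − 180)/(48 − 180) = 0.2121 ✓

0.21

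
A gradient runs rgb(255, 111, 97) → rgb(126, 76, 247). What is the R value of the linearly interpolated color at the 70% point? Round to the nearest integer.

R = 255 + 0.7 × (126 − 255) = 164.7 → 165

165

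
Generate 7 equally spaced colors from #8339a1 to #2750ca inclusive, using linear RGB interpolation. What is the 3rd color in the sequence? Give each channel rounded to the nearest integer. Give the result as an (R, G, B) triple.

(100, 65, 175)

With 7 swatches and endpoints inclusive, swatch 3 sits at t = (3 − 1)/(7 − 1) = 2/6 ≈ 0.3333.
#8339a1 → (131, 57, 161); #2750ca → (39, 80, 202).
R = 131 + 0.3333 × (39 − 131) = 100.336 → 100
G = 57 + 0.3333 × (80 − 57) = 64.666 → 65
B = 161 + 0.3333 × (202 − 161) = 174.665 → 175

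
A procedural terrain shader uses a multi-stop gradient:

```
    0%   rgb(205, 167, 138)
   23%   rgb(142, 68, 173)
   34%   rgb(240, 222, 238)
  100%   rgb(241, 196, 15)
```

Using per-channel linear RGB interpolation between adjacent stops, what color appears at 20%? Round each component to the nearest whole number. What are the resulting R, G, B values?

(150, 81, 168)

20% lies between the 0% and 23% stops, so the local fraction is t = (20 − 0)/(23 − 0) = 20/23 ≈ 0.8696.
R = 205 + 0.8696 × (142 − 205) = 150.215 → 150
G = 167 + 0.8696 × (68 − 167) = 80.91 → 81
B = 138 + 0.8696 × (173 − 138) = 168.436 → 168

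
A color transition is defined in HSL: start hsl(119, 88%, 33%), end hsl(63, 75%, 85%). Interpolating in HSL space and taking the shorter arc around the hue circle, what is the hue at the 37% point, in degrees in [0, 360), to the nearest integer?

98

Hue arc: Δh = 63 − 119 = -56° (|Δh| ≤ 180, already the shorter path).
H = 119 + 0.37 × (-56) = 98.28 → 98°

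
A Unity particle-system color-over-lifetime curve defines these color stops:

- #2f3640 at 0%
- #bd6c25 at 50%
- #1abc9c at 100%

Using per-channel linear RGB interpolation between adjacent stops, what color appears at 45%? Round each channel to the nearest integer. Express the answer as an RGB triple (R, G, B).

45% lies between the 0% and 50% stops, so the local fraction is t = (45 − 0)/(50 − 0) = 45/50 ≈ 0.9.
#2f3640 → (47, 54, 64); #bd6c25 → (189, 108, 37).
R = 47 + 0.9 × (189 − 47) = 174.8 → 175
G = 54 + 0.9 × (108 − 54) = 102.6 → 103
B = 64 + 0.9 × (37 − 64) = 39.7 → 40

(175, 103, 40)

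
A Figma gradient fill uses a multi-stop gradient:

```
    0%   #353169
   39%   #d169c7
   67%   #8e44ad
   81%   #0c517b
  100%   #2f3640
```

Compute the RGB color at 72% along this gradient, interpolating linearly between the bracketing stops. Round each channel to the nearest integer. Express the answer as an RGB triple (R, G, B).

(96, 73, 155)

72% lies between the 67% and 81% stops, so the local fraction is t = (72 − 67)/(81 − 67) = 5/14 ≈ 0.3571.
#8e44ad → (142, 68, 173); #0c517b → (12, 81, 123).
R = 142 + 0.3571 × (12 − 142) = 95.577 → 96
G = 68 + 0.3571 × (81 − 68) = 72.642 → 73
B = 173 + 0.3571 × (123 − 173) = 155.145 → 155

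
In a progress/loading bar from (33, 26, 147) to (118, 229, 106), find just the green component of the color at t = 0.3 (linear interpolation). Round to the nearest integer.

G = 26 + 0.3 × (229 − 26) = 86.9 → 87

87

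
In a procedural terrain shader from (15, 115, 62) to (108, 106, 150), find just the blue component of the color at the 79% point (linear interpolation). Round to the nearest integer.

132

B = 62 + 0.79 × (150 − 62) = 131.52 → 132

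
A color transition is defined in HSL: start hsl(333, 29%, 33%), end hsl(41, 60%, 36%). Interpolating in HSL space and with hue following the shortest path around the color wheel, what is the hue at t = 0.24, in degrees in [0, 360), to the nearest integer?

349

Hue: 41 − 333 = -292°, but |-292| > 180 so the shorter arc goes the other way: Δh = -292 + 360 = 68°.
H = 333 + 0.24 × (68) = 349.32 → 349°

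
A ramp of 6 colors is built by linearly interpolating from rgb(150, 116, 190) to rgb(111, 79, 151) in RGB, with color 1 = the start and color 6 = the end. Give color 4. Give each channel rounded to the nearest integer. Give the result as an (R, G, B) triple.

(127, 94, 167)

With 6 swatches and endpoints inclusive, swatch 4 sits at t = (4 − 1)/(6 − 1) = 3/5 ≈ 0.6.
R = 150 + 0.6 × (111 − 150) = 126.6 → 127
G = 116 + 0.6 × (79 − 116) = 93.8 → 94
B = 190 + 0.6 × (151 − 190) = 166.6 → 167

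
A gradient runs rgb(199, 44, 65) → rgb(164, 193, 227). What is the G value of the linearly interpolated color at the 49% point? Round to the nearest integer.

G = 44 + 0.49 × (193 − 44) = 117.01 → 117

117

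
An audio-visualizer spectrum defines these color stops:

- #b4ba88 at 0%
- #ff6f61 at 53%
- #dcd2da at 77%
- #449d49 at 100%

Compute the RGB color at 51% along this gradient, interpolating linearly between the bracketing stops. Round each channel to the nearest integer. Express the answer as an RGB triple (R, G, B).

(252, 114, 98)

51% lies between the 0% and 53% stops, so the local fraction is t = (51 − 0)/(53 − 0) = 51/53 ≈ 0.9623.
#b4ba88 → (180, 186, 136); #ff6f61 → (255, 111, 97).
R = 180 + 0.9623 × (255 − 180) = 252.173 → 252
G = 186 + 0.9623 × (111 − 186) = 113.828 → 114
B = 136 + 0.9623 × (97 − 136) = 98.47 → 98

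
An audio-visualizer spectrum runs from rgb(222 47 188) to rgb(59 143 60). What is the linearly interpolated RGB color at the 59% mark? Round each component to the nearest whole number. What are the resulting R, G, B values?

(126, 104, 112)

59% corresponds to t = 0.59.
R = 222 + 0.59 × (59 − 222) = 222 + 0.59 × -163 = 125.83 → 126
G = 47 + 0.59 × (143 − 47) = 47 + 0.59 × 96 = 103.64 → 104
B = 188 + 0.59 × (60 − 188) = 188 + 0.59 × -128 = 112.48 → 112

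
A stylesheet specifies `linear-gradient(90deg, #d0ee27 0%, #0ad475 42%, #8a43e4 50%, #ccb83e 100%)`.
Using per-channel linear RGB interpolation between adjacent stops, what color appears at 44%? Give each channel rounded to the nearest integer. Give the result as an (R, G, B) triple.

44% lies between the 42% and 50% stops, so the local fraction is t = (44 − 42)/(50 − 42) = 2/8 ≈ 0.25.
#0ad475 → (10, 212, 117); #8a43e4 → (138, 67, 228).
R = 10 + 0.25 × (138 − 10) = 42 → 42
G = 212 + 0.25 × (67 − 212) = 175.75 → 176
B = 117 + 0.25 × (228 − 117) = 144.75 → 145

(42, 176, 145)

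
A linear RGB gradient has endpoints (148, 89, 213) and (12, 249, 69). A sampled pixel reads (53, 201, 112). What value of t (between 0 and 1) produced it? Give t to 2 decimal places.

Invert the lerp on the G channel (largest span, 160): t = (201 − 89) / (249 − 89) = 112/160 = 0.7.
Check on R: (53 − 148)/(12 − 148) = 0.6985 ✓

0.70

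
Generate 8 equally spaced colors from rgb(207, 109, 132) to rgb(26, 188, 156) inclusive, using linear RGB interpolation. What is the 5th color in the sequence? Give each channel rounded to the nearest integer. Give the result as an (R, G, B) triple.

With 8 swatches and endpoints inclusive, swatch 5 sits at t = (5 − 1)/(8 − 1) = 4/7 ≈ 0.5714.
R = 207 + 0.5714 × (26 − 207) = 103.577 → 104
G = 109 + 0.5714 × (188 − 109) = 154.141 → 154
B = 132 + 0.5714 × (156 − 132) = 145.714 → 146

(104, 154, 146)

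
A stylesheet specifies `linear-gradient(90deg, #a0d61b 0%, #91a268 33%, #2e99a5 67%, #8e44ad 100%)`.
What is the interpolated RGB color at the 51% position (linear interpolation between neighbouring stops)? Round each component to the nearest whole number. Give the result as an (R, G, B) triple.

51% lies between the 33% and 67% stops, so the local fraction is t = (51 − 33)/(67 − 33) = 18/34 ≈ 0.5294.
#91a268 → (145, 162, 104); #2e99a5 → (46, 153, 165).
R = 145 + 0.5294 × (46 − 145) = 92.589 → 93
G = 162 + 0.5294 × (153 − 162) = 157.235 → 157
B = 104 + 0.5294 × (165 − 104) = 136.293 → 136

(93, 157, 136)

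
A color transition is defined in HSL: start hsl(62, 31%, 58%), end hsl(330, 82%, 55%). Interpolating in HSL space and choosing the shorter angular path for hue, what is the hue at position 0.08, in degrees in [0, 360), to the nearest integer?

55

Hue: 330 − 62 = 268°, but |268| > 180 so the shorter arc goes the other way: Δh = 268 − 360 = -92°.
H = 62 + 0.08 × (-92) = 54.64 → 55°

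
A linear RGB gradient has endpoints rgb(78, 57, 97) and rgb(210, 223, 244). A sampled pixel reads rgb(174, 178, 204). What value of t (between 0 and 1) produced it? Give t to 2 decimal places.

0.73

Invert the lerp on the G channel (largest span, 166): t = (178 − 57) / (223 − 57) = 121/166 = 0.72892.
Check on R: (174 − 78)/(210 − 78) = 0.7273 ✓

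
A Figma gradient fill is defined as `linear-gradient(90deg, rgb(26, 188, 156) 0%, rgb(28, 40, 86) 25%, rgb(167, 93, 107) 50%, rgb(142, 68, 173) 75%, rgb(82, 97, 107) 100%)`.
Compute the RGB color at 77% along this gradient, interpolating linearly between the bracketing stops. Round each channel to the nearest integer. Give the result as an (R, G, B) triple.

77% lies between the 75% and 100% stops, so the local fraction is t = (77 − 75)/(100 − 75) = 2/25 ≈ 0.08.
R = 142 + 0.08 × (82 − 142) = 137.2 → 137
G = 68 + 0.08 × (97 − 68) = 70.32 → 70
B = 173 + 0.08 × (107 − 173) = 167.72 → 168

(137, 70, 168)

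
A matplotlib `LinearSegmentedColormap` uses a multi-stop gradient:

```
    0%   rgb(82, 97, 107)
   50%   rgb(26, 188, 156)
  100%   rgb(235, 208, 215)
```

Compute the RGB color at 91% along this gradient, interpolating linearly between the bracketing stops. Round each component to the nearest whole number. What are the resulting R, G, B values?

91% lies between the 50% and 100% stops, so the local fraction is t = (91 − 50)/(100 − 50) = 41/50 ≈ 0.82.
R = 26 + 0.82 × (235 − 26) = 197.38 → 197
G = 188 + 0.82 × (208 − 188) = 204.4 → 204
B = 156 + 0.82 × (215 − 156) = 204.38 → 204

(197, 204, 204)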